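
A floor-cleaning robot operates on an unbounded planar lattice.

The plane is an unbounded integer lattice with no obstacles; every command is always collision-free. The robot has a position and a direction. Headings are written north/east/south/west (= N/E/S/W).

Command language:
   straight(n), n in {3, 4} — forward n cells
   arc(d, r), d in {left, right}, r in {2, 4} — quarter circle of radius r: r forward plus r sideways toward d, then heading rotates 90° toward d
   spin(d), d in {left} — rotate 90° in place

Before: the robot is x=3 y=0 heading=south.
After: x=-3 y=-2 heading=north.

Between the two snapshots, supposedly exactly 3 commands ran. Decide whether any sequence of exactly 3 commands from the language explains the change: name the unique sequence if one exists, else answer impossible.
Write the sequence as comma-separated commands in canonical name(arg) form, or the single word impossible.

straight(4), arc(right, 2), arc(right, 4)

key: order matters: swapping straight(4) and arc(right, 4) lands elsewhere
from: x=3 y=0 heading=south
[1] after straight(4): x=3 y=-4 heading=south
[2] after arc(right, 2): x=1 y=-6 heading=west
[3] after arc(right, 4): x=-3 y=-2 heading=north
no rival 3-sequence matches.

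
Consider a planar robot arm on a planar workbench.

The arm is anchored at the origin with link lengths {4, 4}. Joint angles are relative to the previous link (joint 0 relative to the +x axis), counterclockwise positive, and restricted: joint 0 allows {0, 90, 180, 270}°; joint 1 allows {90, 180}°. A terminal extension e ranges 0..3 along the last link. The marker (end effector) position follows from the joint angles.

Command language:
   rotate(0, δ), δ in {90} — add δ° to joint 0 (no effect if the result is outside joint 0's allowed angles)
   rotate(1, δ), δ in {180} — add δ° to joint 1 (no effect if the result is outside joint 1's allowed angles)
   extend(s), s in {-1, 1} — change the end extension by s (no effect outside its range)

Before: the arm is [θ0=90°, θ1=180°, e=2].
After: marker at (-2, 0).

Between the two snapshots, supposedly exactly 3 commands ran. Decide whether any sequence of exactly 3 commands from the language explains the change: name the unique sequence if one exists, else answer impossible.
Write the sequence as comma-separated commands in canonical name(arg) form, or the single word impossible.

t0: [θ0=90°, θ1=180°, e=2]
t=1 rotate(0, 90) ⇒ [θ0=180°, θ1=180°, e=2]
t=2 rotate(0, 90) ⇒ [θ0=270°, θ1=180°, e=2]
t=3 rotate(0, 90) ⇒ [θ0=0°, θ1=180°, e=2]
all 64 alternatives checked — unique.

rotate(0, 90), rotate(0, 90), rotate(0, 90)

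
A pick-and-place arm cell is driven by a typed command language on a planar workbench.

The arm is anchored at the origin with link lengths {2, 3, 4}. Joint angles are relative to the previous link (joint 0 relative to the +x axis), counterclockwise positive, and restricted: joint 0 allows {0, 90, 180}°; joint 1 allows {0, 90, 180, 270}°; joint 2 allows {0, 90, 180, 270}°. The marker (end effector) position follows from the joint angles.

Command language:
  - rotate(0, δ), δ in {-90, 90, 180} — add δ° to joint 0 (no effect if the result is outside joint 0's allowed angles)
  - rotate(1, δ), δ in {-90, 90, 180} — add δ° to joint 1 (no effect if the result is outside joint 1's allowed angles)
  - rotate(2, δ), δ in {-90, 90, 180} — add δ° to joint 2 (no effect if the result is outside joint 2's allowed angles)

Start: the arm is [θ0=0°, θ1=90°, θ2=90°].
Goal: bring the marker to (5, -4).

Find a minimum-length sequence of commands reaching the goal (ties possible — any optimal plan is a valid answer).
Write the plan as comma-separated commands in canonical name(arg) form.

start: [θ0=0°, θ1=90°, θ2=90°]
step 1 (rotate(1, -90)): [θ0=0°, θ1=0°, θ2=90°]
step 2 (rotate(2, 180)): [θ0=0°, θ1=0°, θ2=270°]
no 1-step plan works, so 2 is optimal.

rotate(1, -90), rotate(2, 180)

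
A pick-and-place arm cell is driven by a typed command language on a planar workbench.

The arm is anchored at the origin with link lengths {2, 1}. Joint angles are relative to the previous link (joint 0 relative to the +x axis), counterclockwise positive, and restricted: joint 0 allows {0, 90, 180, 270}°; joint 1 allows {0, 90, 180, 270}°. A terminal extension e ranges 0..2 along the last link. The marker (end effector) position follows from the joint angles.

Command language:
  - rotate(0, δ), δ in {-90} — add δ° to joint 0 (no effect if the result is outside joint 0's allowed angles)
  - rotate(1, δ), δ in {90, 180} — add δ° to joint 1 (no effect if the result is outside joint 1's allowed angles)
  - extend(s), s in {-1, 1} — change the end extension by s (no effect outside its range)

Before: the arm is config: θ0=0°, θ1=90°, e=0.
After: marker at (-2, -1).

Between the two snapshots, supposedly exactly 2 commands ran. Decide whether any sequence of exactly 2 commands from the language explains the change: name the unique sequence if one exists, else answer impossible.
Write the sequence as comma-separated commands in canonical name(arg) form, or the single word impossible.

from: config: θ0=0°, θ1=90°, e=0
step 1 (rotate(0, -90)): config: θ0=270°, θ1=90°, e=0
step 2 (rotate(0, -90)): config: θ0=180°, θ1=90°, e=0
no rival 2-sequence matches.

rotate(0, -90), rotate(0, -90)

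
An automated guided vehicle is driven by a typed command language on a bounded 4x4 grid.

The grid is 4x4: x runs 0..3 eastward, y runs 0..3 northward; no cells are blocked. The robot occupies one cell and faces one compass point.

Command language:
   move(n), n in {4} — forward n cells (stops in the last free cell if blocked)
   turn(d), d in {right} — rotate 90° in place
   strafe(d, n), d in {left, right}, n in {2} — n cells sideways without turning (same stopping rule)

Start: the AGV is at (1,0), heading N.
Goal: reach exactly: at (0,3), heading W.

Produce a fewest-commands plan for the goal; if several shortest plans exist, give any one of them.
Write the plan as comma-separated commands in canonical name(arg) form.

move(4), turn(right), turn(right), strafe(right, 2), turn(right)

start: at (1,0), heading N
[1] after move(4): at (1,3), heading N
[2] after turn(right): at (1,3), heading E
[3] after turn(right): at (1,3), heading S
[4] after strafe(right, 2): at (0,3), heading S
[5] after turn(right): at (0,3), heading W
no 4-step plan works, so 5 is optimal.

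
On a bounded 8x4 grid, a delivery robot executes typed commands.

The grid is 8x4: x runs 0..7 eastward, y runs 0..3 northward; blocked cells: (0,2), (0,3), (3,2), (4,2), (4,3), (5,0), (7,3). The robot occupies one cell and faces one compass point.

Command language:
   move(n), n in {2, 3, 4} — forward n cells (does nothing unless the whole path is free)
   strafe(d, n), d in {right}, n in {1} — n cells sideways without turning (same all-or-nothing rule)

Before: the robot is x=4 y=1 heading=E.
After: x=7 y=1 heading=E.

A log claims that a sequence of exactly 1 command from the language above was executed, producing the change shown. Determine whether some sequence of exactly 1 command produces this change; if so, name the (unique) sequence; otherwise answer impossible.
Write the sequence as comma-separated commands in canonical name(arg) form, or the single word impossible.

key: heading stays E — the single command does not turn
t0: x=4 y=1 heading=E
t=1 move(3) ⇒ x=7 y=1 heading=E
all 4 alternatives checked — unique.

move(3)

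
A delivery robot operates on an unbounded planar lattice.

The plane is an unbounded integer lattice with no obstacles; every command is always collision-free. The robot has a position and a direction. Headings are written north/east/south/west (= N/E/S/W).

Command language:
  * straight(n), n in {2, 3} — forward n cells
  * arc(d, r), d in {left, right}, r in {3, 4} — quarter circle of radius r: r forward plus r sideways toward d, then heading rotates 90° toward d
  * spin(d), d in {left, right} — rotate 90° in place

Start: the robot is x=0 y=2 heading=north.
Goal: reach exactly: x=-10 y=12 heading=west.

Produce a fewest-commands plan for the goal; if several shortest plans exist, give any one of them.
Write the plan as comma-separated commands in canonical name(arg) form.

begin: x=0 y=2 heading=north
t=1 arc(left, 4) ⇒ x=-4 y=6 heading=west
t=2 arc(right, 3) ⇒ x=-7 y=9 heading=north
t=3 arc(left, 3) ⇒ x=-10 y=12 heading=west
no 2-step plan works, so 3 is optimal.

arc(left, 4), arc(right, 3), arc(left, 3)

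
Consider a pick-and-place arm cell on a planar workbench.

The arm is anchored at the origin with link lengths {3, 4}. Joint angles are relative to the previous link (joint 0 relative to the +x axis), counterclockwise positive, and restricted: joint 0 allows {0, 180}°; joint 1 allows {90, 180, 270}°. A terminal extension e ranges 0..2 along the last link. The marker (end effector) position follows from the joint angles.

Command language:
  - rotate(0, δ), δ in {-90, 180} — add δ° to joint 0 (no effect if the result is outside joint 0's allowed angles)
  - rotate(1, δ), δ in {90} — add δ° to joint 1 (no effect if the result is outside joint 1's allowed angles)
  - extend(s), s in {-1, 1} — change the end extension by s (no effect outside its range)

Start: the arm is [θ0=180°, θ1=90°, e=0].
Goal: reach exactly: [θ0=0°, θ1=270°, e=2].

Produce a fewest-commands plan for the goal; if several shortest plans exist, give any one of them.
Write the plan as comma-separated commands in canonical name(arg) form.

t0: [θ0=180°, θ1=90°, e=0]
1. rotate(0, 180) → [θ0=0°, θ1=90°, e=0]
2. extend(1) → [θ0=0°, θ1=90°, e=1]
3. extend(1) → [θ0=0°, θ1=90°, e=2]
4. rotate(1, 90) → [θ0=0°, θ1=180°, e=2]
5. rotate(1, 90) → [θ0=0°, θ1=270°, e=2]
no 4-step plan works, so 5 is optimal.

rotate(0, 180), extend(1), extend(1), rotate(1, 90), rotate(1, 90)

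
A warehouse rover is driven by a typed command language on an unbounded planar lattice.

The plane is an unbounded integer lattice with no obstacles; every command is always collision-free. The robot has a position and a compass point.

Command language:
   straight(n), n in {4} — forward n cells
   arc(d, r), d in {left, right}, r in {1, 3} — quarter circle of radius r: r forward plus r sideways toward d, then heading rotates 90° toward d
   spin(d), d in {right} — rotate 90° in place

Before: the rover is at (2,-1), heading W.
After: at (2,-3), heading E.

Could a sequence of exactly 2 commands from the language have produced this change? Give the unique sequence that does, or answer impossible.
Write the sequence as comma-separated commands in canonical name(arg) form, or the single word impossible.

key: position moved to (2,-3) AND the heading swung to E — translation plus rotation needed
begin: at (2,-1), heading W
step 1 (arc(left, 1)): at (1,-2), heading S
step 2 (arc(left, 1)): at (2,-3), heading E
uniquely the one of 36 2-step routes that fits.

arc(left, 1), arc(left, 1)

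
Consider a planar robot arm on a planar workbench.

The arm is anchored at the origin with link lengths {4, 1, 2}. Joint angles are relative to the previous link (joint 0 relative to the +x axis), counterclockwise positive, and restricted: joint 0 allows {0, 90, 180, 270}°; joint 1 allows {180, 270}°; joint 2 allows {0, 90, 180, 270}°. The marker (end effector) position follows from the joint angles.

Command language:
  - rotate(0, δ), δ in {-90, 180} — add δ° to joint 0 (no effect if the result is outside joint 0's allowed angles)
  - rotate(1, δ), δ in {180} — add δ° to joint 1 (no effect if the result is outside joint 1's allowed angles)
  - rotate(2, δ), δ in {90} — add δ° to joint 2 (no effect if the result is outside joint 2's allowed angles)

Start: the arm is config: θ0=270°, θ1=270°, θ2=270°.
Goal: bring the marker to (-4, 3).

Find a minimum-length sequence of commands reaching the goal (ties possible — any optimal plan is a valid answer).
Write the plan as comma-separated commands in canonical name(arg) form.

rotate(2, 90), rotate(0, -90)

begin: config: θ0=270°, θ1=270°, θ2=270°
[1] after rotate(2, 90): config: θ0=270°, θ1=270°, θ2=0°
[2] after rotate(0, -90): config: θ0=180°, θ1=270°, θ2=0°
no 1-step plan works, so 2 is optimal.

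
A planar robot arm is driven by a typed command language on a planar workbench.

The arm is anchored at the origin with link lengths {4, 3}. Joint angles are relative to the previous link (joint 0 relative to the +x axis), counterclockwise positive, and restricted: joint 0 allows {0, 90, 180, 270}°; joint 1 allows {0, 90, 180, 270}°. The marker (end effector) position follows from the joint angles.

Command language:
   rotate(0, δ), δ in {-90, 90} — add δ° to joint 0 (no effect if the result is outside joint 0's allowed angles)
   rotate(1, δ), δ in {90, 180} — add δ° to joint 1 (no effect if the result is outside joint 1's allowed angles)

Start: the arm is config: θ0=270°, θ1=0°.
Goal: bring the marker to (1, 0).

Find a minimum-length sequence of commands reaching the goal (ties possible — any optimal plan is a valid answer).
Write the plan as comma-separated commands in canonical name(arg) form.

rotate(0, 90), rotate(1, 180)

initial: config: θ0=270°, θ1=0°
1. rotate(0, 90) → config: θ0=0°, θ1=0°
2. rotate(1, 180) → config: θ0=0°, θ1=180°
nothing shorter than 2 reaches the goal.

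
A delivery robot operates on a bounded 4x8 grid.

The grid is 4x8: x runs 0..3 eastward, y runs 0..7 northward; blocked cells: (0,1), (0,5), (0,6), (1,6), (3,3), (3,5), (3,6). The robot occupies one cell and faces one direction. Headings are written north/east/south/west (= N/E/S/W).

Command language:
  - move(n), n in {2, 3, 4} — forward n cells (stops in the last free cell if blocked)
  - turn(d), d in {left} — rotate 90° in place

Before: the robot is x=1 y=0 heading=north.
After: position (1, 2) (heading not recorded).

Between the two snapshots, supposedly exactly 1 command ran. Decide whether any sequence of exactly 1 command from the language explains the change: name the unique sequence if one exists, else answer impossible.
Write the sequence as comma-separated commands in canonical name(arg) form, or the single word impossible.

move(2)

t0: x=1 y=0 heading=north
[1] after move(2): x=1 y=2 heading=north
no rival 1-sequence matches.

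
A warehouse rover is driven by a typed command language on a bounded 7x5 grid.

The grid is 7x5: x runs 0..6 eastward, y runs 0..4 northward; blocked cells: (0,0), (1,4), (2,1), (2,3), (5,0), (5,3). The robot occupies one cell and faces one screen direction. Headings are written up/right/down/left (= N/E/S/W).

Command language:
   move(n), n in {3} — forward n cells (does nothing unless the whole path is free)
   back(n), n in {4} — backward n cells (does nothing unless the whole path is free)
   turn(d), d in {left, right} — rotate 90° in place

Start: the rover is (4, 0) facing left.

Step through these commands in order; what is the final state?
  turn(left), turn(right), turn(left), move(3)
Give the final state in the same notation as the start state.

start: (4, 0) facing left
t=1 turn(left) ⇒ (4, 0) facing down
t=2 turn(right) ⇒ (4, 0) facing left
t=3 turn(left) ⇒ (4, 0) facing down
t=4 move(3) ⇒ (4, 0) facing down

(4, 0) facing down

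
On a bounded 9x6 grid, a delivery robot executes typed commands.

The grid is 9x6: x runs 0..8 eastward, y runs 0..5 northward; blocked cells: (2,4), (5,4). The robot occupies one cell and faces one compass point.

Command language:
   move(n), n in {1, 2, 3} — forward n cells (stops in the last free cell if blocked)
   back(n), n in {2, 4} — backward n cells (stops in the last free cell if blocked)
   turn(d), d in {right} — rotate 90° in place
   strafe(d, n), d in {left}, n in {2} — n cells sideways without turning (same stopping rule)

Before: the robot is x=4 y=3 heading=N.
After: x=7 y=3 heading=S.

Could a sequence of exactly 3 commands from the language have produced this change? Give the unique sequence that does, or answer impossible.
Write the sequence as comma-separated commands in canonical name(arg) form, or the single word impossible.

key: position moved to (7,3) AND the heading swung to S — translation plus rotation needed
begin: x=4 y=3 heading=N
step 1 (turn(right)): x=4 y=3 heading=E
step 2 (move(3)): x=7 y=3 heading=E
step 3 (turn(right)): x=7 y=3 heading=S
all 343 alternatives checked — unique.

turn(right), move(3), turn(right)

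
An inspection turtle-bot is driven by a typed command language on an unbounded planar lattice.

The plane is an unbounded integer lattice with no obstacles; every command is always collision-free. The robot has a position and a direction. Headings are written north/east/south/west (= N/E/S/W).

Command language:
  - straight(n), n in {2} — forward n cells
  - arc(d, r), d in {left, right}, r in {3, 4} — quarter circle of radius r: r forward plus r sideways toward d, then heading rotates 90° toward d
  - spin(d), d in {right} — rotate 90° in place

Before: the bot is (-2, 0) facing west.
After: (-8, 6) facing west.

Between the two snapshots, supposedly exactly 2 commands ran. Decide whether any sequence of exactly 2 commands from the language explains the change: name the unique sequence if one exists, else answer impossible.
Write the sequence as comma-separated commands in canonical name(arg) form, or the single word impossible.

arc(right, 3), arc(left, 3)

key: order matters: swapping arc(right, 3) and arc(left, 3) lands elsewhere
start: (-2, 0) facing west
[1] after arc(right, 3): (-5, 3) facing north
[2] after arc(left, 3): (-8, 6) facing west
uniquely the one of 36 2-step routes that fits.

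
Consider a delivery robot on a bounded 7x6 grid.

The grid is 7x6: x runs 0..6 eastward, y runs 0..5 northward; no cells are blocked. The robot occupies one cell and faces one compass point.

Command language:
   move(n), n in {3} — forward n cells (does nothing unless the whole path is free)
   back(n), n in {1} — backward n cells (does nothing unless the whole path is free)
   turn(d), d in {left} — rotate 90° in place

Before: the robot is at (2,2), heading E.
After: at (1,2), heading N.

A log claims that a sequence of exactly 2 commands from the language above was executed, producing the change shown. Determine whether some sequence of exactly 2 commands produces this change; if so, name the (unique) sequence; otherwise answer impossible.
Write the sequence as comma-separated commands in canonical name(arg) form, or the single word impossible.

back(1), turn(left)

key: position moved to (1,2) AND the heading swung to N — translation plus rotation needed
begin: at (2,2), heading E
1. back(1) → at (1,2), heading E
2. turn(left) → at (1,2), heading N
no other 2-command option fits: unique.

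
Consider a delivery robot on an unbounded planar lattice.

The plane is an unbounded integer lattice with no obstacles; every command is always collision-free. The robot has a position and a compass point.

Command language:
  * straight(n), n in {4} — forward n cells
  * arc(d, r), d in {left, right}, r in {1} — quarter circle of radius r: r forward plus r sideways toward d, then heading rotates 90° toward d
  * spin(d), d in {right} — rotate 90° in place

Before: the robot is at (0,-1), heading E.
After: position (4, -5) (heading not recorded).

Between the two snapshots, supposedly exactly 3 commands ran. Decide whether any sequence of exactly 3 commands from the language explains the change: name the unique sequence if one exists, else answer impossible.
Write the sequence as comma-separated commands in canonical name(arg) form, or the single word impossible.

straight(4), spin(right), straight(4)

initial: at (0,-1), heading E
[1] after straight(4): at (4,-1), heading E
[2] after spin(right): at (4,-1), heading S
[3] after straight(4): at (4,-5), heading S
no other 3-command option fits: unique.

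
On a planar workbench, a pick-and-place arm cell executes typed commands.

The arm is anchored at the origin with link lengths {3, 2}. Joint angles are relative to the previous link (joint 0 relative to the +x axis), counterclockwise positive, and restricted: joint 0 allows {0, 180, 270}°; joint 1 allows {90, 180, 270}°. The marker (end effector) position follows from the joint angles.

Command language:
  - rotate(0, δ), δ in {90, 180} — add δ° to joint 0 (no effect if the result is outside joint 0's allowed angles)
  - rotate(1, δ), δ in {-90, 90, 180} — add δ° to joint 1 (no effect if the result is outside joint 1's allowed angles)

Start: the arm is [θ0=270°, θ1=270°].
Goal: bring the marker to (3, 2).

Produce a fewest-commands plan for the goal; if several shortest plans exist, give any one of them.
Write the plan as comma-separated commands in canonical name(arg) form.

rotate(1, 180), rotate(0, 90)

initial: [θ0=270°, θ1=270°]
1. rotate(1, 180) → [θ0=270°, θ1=90°]
2. rotate(0, 90) → [θ0=0°, θ1=90°]
nothing shorter than 2 reaches the goal.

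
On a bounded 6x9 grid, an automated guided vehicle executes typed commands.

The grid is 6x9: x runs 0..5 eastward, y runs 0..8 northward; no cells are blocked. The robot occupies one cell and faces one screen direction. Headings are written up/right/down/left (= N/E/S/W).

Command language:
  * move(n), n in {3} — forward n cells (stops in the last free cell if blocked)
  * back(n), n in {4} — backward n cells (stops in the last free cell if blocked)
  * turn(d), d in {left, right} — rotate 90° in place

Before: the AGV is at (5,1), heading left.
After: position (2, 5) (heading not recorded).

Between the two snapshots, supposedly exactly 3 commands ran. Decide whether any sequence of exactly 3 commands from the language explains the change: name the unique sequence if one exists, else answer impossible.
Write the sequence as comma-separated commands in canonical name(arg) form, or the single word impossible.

key: order matters: swapping move(3) and back(4) lands elsewhere
begin: at (5,1), heading left
[1] after move(3): at (2,1), heading left
[2] after turn(left): at (2,1), heading down
[3] after back(4): at (2,5), heading down
uniquely the one of 64 3-step routes that fits.

move(3), turn(left), back(4)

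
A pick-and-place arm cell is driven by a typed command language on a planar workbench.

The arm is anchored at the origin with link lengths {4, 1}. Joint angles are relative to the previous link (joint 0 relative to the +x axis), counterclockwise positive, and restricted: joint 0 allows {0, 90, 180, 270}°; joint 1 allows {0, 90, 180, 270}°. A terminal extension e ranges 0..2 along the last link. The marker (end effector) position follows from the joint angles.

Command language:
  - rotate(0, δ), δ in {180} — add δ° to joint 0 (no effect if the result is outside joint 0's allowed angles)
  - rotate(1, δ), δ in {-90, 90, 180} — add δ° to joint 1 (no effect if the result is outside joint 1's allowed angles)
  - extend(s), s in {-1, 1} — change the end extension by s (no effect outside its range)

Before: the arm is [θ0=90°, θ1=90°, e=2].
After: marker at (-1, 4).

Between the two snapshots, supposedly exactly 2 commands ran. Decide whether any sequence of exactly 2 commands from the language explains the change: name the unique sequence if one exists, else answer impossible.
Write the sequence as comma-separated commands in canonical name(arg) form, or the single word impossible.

extend(-1), extend(-1)

initial: [θ0=90°, θ1=90°, e=2]
1. extend(-1) → [θ0=90°, θ1=90°, e=1]
2. extend(-1) → [θ0=90°, θ1=90°, e=0]
no other 2-command option fits: unique.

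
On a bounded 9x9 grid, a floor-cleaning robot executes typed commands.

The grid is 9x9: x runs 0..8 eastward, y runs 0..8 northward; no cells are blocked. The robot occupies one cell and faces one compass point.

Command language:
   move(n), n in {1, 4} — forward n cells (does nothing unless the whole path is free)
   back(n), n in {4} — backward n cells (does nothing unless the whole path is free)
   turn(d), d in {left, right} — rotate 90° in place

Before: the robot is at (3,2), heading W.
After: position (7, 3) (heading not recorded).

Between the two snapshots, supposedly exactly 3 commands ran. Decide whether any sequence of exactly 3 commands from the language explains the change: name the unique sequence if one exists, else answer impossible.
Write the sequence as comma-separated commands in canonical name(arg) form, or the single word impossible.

key: order matters: swapping back(4) and move(1) lands elsewhere
begin: at (3,2), heading W
t=1 back(4) ⇒ at (7,2), heading W
t=2 turn(right) ⇒ at (7,2), heading N
t=3 move(1) ⇒ at (7,3), heading N
all 125 alternatives checked — unique.

back(4), turn(right), move(1)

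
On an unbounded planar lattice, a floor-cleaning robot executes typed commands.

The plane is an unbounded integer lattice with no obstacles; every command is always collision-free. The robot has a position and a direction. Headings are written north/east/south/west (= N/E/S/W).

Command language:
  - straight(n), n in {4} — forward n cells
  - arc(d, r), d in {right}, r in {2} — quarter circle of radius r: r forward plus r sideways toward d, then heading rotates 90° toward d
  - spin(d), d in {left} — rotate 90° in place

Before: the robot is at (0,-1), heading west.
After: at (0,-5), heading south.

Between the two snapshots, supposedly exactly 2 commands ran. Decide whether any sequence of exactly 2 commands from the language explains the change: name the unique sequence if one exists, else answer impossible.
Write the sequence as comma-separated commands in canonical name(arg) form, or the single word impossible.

spin(left), straight(4)

key: order matters: swapping spin(left) and straight(4) lands elsewhere
from: at (0,-1), heading west
[1] after spin(left): at (0,-1), heading south
[2] after straight(4): at (0,-5), heading south
no rival 2-sequence matches.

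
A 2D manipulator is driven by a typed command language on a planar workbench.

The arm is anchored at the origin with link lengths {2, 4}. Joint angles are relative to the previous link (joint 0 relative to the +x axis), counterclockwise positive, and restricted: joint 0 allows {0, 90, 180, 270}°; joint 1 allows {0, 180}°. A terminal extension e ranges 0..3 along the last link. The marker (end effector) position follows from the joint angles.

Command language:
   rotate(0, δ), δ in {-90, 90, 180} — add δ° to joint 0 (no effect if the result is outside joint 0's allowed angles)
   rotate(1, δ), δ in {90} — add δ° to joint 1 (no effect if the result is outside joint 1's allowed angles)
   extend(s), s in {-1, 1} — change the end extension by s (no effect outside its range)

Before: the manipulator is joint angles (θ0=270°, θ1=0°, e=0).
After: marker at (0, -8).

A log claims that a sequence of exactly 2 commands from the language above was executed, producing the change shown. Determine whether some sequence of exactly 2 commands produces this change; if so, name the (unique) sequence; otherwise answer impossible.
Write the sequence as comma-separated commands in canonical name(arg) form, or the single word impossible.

extend(1), extend(1)

initial: joint angles (θ0=270°, θ1=0°, e=0)
t=1 extend(1) ⇒ joint angles (θ0=270°, θ1=0°, e=1)
t=2 extend(1) ⇒ joint angles (θ0=270°, θ1=0°, e=2)
uniquely the one of 36 2-step routes that fits.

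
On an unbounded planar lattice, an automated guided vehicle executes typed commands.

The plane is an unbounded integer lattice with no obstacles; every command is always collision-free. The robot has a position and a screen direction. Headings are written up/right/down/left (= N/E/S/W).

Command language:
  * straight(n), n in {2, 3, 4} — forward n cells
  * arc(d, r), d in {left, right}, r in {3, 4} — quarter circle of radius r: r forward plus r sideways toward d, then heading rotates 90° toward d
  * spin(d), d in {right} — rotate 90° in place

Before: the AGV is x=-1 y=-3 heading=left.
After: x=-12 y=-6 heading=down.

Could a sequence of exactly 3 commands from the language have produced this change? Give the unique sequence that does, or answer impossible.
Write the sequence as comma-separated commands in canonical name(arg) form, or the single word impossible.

straight(4), straight(4), arc(left, 3)

key: position moved to (-12,-6) AND the heading swung to S — translation plus rotation needed
initial: x=-1 y=-3 heading=left
[1] after straight(4): x=-5 y=-3 heading=left
[2] after straight(4): x=-9 y=-3 heading=left
[3] after arc(left, 3): x=-12 y=-6 heading=down
no other 3-command option fits: unique.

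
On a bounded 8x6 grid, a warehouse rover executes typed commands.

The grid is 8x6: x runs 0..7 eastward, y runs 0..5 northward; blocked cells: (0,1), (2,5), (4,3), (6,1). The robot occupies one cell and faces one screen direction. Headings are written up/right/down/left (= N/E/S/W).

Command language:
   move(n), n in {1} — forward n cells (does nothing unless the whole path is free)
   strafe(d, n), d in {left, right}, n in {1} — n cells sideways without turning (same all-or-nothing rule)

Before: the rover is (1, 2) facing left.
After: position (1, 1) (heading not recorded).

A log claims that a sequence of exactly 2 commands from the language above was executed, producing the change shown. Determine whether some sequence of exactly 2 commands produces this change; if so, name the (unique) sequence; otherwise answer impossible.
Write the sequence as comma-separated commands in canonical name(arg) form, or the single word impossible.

key: order matters: swapping strafe(left, 1) and move(1) lands elsewhere
initial: (1, 2) facing left
1. strafe(left, 1) → (1, 1) facing left
2. move(1) → (1, 1) facing left
no rival 2-sequence matches.

strafe(left, 1), move(1)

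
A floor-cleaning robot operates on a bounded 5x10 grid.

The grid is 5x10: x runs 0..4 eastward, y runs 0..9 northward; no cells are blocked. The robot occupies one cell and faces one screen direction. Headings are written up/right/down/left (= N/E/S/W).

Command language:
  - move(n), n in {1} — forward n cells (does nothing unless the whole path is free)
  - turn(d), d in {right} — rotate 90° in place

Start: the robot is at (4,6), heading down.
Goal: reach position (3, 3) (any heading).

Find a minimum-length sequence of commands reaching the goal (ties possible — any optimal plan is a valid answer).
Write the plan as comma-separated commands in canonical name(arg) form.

start: at (4,6), heading down
[1] after move(1): at (4,5), heading down
[2] after move(1): at (4,4), heading down
[3] after move(1): at (4,3), heading down
[4] after turn(right): at (4,3), heading left
[5] after move(1): at (3,3), heading left
shorter routes all fall short; 5 is best.

move(1), move(1), move(1), turn(right), move(1)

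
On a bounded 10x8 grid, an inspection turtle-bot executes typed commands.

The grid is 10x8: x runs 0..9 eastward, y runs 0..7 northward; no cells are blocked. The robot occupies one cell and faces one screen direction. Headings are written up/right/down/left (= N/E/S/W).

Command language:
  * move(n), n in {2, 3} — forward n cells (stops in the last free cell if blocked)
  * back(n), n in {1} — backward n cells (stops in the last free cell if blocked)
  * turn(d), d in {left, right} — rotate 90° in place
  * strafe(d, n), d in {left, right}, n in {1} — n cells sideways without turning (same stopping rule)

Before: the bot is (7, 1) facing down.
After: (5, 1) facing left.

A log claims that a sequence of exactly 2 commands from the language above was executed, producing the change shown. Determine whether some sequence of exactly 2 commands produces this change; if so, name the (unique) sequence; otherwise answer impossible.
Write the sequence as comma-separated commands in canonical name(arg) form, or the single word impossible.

turn(right), move(2)

key: cell and facing (now W) both changed — the 2 commands mix motion and turning
t0: (7, 1) facing down
[1] after turn(right): (7, 1) facing left
[2] after move(2): (5, 1) facing left
all 49 alternatives checked — unique.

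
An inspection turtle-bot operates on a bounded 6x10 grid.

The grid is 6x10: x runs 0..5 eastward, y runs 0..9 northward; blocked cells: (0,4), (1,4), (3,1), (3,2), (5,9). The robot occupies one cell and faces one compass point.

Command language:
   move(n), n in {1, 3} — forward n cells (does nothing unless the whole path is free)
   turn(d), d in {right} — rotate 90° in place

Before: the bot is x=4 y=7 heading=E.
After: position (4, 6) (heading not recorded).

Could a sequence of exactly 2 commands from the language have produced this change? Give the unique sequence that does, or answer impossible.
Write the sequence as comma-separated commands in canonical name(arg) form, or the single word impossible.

key: order matters: swapping turn(right) and move(1) lands elsewhere
begin: x=4 y=7 heading=E
[1] after turn(right): x=4 y=7 heading=S
[2] after move(1): x=4 y=6 heading=S
no rival 2-sequence matches.

turn(right), move(1)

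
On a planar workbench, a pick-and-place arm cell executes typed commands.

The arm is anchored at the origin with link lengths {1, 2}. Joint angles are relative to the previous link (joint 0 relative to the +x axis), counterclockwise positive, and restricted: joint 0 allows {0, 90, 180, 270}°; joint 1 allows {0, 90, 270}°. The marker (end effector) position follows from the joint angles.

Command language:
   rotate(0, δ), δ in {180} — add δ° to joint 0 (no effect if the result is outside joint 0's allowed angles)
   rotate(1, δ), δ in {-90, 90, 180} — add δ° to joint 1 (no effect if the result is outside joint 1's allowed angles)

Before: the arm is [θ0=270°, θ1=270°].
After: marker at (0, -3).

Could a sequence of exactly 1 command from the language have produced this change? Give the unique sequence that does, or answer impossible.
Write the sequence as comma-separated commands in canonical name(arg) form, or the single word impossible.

initial: [θ0=270°, θ1=270°]
step 1 (rotate(1, 90)): [θ0=270°, θ1=0°]
no other 1-command option fits: unique.

rotate(1, 90)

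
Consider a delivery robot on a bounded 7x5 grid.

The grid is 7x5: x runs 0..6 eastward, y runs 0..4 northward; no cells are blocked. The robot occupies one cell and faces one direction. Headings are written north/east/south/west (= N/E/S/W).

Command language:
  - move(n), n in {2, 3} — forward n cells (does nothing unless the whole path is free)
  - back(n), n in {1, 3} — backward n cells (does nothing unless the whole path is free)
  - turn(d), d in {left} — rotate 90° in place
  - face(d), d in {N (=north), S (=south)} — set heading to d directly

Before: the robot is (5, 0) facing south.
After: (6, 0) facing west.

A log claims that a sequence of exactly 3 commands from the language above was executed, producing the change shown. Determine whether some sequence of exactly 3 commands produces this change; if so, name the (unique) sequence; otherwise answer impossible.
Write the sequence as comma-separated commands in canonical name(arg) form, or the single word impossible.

key: running back(1) before face(N) would end elsewhere — order is forced
initial: (5, 0) facing south
[1] after face(N): (5, 0) facing north
[2] after turn(left): (5, 0) facing west
[3] after back(1): (6, 0) facing west
no rival 3-sequence matches.

face(N), turn(left), back(1)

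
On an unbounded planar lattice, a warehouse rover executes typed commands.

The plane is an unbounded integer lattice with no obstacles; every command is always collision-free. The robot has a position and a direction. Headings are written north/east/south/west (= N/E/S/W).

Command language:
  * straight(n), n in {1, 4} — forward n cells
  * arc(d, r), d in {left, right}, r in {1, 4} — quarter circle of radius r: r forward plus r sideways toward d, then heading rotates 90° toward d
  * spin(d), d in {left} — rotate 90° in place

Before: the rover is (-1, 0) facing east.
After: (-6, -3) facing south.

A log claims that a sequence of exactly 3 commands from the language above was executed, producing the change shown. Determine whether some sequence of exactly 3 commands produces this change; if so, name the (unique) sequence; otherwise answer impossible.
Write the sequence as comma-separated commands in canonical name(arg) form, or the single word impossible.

spin(left), arc(left, 1), arc(left, 4)

key: order matters: swapping spin(left) and arc(left, 4) lands elsewhere
initial: (-1, 0) facing east
step 1 (spin(left)): (-1, 0) facing north
step 2 (arc(left, 1)): (-2, 1) facing west
step 3 (arc(left, 4)): (-6, -3) facing south
uniquely the one of 343 3-step routes that fits.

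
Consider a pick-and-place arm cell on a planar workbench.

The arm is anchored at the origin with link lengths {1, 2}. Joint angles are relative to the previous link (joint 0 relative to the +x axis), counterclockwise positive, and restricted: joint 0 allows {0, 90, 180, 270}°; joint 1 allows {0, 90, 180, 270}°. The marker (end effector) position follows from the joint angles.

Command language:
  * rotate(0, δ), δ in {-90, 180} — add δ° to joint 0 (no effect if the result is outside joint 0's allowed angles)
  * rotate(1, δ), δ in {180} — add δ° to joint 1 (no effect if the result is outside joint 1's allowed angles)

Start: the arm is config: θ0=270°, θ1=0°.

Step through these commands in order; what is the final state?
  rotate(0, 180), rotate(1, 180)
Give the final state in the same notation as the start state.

config: θ0=90°, θ1=180°

start: config: θ0=270°, θ1=0°
[1] after rotate(0, 180): config: θ0=90°, θ1=0°
[2] after rotate(1, 180): config: θ0=90°, θ1=180°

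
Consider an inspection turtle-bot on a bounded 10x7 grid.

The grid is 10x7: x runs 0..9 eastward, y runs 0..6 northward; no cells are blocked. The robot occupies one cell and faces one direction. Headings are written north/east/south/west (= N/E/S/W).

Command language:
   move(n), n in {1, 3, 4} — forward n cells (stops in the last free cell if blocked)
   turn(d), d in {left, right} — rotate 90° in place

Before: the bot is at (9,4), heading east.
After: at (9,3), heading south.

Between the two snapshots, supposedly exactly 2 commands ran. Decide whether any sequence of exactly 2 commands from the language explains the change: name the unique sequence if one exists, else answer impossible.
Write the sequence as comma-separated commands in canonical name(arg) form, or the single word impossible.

key: order matters: swapping turn(right) and move(1) lands elsewhere
from: at (9,4), heading east
step 1 (turn(right)): at (9,4), heading south
step 2 (move(1)): at (9,3), heading south
all 25 alternatives checked — unique.

turn(right), move(1)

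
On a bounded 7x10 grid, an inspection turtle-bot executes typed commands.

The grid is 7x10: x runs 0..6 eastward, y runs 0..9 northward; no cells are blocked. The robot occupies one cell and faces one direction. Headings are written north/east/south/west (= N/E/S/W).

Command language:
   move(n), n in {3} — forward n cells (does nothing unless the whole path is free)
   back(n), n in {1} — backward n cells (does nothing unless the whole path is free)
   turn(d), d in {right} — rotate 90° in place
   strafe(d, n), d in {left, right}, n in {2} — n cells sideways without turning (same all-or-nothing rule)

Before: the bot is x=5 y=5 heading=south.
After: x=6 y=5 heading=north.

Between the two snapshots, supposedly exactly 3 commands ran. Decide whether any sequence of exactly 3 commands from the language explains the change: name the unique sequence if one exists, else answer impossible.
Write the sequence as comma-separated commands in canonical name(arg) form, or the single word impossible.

turn(right), back(1), turn(right)

key: cell and facing (now N) both changed — the 3 commands mix motion and turning
t0: x=5 y=5 heading=south
step 1 (turn(right)): x=5 y=5 heading=west
step 2 (back(1)): x=6 y=5 heading=west
step 3 (turn(right)): x=6 y=5 heading=north
uniquely the one of 125 3-step routes that fits.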